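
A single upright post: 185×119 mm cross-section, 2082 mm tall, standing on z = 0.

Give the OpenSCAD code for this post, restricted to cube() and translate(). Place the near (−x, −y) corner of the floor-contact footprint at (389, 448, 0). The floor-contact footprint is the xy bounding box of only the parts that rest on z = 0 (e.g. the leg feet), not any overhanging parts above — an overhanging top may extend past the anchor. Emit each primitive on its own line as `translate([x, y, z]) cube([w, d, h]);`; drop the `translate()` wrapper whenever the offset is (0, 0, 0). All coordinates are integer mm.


translate([389, 448, 0]) cube([185, 119, 2082]);


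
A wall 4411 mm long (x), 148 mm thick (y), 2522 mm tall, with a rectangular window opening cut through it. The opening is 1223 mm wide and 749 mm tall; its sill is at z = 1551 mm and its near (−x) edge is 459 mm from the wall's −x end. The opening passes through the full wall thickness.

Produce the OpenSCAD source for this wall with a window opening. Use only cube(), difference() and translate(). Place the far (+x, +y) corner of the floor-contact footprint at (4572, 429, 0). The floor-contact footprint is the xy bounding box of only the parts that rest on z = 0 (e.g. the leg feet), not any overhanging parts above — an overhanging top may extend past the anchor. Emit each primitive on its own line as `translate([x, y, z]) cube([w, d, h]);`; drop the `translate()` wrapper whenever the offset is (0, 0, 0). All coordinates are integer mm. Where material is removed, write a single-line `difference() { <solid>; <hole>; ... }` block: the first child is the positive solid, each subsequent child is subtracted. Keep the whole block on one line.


difference() { translate([161, 281, 0]) cube([4411, 148, 2522]); translate([620, 281, 1551]) cube([1223, 148, 749]); }


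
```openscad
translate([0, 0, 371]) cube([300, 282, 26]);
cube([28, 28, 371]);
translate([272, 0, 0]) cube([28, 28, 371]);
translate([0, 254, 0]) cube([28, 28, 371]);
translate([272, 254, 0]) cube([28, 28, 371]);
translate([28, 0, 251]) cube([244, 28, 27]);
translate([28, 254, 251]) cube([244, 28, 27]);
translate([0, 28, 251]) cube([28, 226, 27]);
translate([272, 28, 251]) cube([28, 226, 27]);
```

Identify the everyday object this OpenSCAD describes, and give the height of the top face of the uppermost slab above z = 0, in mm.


A stool. The seat height is 397 mm.

A 300×282×26 slab at z = 371 on four corner posts — a stool. The seat top is 371 + 26 = 397 mm.


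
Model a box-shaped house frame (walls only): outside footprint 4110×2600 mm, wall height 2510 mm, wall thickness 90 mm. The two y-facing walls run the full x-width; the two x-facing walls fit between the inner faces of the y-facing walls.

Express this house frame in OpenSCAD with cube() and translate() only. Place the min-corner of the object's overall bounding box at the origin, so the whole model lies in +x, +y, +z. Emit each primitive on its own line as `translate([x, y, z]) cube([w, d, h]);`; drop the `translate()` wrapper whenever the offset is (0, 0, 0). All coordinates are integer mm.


cube([4110, 90, 2510]);
translate([0, 2510, 0]) cube([4110, 90, 2510]);
translate([0, 90, 0]) cube([90, 2420, 2510]);
translate([4020, 90, 0]) cube([90, 2420, 2510]);


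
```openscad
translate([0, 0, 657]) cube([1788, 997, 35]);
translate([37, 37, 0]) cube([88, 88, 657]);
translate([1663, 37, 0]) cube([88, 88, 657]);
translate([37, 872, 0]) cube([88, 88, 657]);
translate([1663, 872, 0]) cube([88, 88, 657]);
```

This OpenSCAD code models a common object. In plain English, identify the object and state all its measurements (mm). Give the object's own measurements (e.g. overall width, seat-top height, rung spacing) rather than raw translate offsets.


A table: top 1788 mm (x) × 997 mm (y), 35 mm thick, upper face at z = 692 mm, on four 88×88 mm square legs, each inset 37 mm from the nearest pair of top edges from z = 0 to the bottom of the top.


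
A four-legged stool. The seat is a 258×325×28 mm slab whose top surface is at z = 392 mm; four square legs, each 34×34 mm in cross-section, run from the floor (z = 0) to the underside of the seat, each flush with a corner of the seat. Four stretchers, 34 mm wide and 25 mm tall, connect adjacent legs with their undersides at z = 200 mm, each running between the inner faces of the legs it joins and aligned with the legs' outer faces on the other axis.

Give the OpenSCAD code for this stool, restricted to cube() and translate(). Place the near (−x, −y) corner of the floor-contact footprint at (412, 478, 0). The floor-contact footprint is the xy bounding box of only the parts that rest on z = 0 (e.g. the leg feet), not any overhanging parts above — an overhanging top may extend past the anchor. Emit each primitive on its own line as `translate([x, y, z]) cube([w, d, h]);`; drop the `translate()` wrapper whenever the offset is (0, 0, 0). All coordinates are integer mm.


translate([412, 478, 364]) cube([258, 325, 28]);
translate([412, 478, 0]) cube([34, 34, 364]);
translate([636, 478, 0]) cube([34, 34, 364]);
translate([412, 769, 0]) cube([34, 34, 364]);
translate([636, 769, 0]) cube([34, 34, 364]);
translate([446, 478, 200]) cube([190, 34, 25]);
translate([446, 769, 200]) cube([190, 34, 25]);
translate([412, 512, 200]) cube([34, 257, 25]);
translate([636, 512, 200]) cube([34, 257, 25]);


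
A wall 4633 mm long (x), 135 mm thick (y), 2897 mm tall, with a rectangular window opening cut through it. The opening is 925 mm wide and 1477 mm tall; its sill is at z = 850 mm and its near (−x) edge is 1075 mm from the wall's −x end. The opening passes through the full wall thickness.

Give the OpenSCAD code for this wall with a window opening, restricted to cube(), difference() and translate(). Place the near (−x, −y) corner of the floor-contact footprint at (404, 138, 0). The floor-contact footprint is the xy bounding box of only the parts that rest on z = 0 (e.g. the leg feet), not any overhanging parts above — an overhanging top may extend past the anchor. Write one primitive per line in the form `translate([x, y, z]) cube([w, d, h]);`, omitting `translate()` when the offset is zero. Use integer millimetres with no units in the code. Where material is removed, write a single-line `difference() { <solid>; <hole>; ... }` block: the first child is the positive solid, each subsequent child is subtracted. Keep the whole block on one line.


difference() { translate([404, 138, 0]) cube([4633, 135, 2897]); translate([1479, 138, 850]) cube([925, 135, 1477]); }


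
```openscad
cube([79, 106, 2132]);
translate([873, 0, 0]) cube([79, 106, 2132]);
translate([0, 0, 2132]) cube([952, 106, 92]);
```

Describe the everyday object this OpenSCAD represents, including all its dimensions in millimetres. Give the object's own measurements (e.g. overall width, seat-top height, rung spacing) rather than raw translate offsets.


A door frame. The clear opening is 794 mm wide and 2132 mm high. Two 79 mm wide jambs, 106 mm deep, stand either side of the opening from the floor to the top of the opening. A 92 mm thick head sits across the top of both jambs, spanning the full outside width of the frame.


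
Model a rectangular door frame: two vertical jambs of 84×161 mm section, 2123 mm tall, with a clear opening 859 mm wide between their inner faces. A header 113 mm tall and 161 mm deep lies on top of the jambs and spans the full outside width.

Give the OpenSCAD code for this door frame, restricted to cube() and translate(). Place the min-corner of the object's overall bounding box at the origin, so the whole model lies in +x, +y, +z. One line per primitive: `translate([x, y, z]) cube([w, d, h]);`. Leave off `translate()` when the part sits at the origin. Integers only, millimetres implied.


cube([84, 161, 2123]);
translate([943, 0, 0]) cube([84, 161, 2123]);
translate([0, 0, 2123]) cube([1027, 161, 113]);


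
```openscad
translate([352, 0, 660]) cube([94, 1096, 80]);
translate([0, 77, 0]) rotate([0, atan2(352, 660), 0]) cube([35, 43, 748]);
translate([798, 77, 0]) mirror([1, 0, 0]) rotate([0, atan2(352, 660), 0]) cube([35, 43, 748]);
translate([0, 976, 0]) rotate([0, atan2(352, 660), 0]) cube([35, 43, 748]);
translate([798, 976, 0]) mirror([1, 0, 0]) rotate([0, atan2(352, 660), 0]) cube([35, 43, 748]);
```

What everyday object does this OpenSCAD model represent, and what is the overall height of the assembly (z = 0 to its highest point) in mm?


A sawhorse. The overall height is 740 mm.

A beam across two mirrored pairs of raked legs — a sawhorse. The beam's underside is at z = 660 (matching the legs' vertical rise in atan2(352, 660)) and the beam is 80 mm tall, so its top is at 660 + 80 = 740 mm. The raked legs top out at the beam's underside, so that is the highest point.


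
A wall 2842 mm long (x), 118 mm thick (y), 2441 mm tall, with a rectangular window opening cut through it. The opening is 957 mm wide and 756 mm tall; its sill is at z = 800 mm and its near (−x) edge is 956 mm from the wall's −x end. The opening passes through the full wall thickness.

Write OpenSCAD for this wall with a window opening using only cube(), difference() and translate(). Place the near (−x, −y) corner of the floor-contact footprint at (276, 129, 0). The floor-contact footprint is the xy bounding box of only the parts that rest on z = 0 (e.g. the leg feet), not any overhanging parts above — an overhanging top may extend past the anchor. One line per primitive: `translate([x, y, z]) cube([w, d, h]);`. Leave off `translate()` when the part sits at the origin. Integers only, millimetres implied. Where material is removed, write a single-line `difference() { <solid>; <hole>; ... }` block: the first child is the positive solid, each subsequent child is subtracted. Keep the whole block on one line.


difference() { translate([276, 129, 0]) cube([2842, 118, 2441]); translate([1232, 129, 800]) cube([957, 118, 756]); }


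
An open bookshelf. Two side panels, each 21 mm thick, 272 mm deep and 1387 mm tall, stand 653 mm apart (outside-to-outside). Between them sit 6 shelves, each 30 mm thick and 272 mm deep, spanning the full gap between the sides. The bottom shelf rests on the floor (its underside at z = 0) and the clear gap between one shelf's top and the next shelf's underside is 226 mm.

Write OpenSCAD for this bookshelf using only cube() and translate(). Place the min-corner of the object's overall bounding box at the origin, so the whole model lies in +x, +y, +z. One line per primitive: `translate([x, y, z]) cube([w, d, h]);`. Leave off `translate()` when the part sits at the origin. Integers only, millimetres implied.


cube([21, 272, 1387]);
translate([632, 0, 0]) cube([21, 272, 1387]);
translate([21, 0, 0]) cube([611, 272, 30]);
translate([21, 0, 256]) cube([611, 272, 30]);
translate([21, 0, 512]) cube([611, 272, 30]);
translate([21, 0, 768]) cube([611, 272, 30]);
translate([21, 0, 1024]) cube([611, 272, 30]);
translate([21, 0, 1280]) cube([611, 272, 30]);


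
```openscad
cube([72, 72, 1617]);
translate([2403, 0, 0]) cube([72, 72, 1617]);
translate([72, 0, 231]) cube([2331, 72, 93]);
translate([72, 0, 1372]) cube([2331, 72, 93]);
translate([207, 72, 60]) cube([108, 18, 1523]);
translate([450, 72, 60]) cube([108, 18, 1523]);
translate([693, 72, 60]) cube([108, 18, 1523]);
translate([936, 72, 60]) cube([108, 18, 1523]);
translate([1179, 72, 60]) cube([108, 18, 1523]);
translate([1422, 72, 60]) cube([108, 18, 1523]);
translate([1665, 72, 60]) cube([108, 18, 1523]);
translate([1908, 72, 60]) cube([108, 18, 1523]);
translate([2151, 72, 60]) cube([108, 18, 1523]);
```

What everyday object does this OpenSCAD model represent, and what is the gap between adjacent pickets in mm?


A fence section. The picket gap is 135 mm.

Two posts, two rails, 9 pickets — a fence section. Span 2331 mm holds 9 pickets of 108 mm with 10 equal gaps: ⌊(2331 − 9·108) / 10⌋ = 135 mm.


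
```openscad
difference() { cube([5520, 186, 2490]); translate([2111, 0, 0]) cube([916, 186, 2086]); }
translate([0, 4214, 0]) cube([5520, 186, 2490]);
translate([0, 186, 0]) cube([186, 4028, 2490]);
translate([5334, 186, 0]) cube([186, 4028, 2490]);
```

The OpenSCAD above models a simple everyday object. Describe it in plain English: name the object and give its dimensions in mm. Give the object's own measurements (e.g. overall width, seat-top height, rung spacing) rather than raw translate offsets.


A single room: four walls, each 2490 mm tall and 186 mm thick, enclosing an outside footprint 5520×4400 mm (x × y), no floor or roof. The front and back walls (−y and +y sides) run the full x-width; the side walls fit between their inner faces. A door opening 916 mm wide and 2086 mm tall is cut through the front wall from the floor up, its −x edge 2111 mm from the wall's −x end.


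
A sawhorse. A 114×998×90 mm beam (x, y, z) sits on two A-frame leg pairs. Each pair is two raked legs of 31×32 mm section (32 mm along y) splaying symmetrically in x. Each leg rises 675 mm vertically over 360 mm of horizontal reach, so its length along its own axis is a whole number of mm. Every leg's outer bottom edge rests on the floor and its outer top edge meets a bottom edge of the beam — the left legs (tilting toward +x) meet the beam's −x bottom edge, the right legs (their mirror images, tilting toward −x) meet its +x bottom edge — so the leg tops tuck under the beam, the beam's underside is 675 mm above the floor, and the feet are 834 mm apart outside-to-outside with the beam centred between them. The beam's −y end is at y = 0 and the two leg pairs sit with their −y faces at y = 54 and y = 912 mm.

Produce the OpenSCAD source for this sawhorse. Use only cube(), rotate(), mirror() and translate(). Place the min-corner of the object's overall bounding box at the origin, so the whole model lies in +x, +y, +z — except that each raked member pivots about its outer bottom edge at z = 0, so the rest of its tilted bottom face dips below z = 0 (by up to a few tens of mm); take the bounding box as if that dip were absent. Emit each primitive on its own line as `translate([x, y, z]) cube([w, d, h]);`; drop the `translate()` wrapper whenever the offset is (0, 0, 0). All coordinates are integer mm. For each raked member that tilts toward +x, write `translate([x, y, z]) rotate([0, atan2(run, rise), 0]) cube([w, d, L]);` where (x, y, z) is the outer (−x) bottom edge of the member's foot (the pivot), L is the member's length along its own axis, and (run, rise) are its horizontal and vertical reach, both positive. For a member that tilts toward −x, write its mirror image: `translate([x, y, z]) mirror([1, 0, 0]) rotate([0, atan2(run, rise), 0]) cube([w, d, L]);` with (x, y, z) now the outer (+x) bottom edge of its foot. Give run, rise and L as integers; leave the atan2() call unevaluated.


translate([360, 0, 675]) cube([114, 998, 90]);
translate([0, 54, 0]) rotate([0, atan2(360, 675), 0]) cube([31, 32, 765]);
translate([834, 54, 0]) mirror([1, 0, 0]) rotate([0, atan2(360, 675), 0]) cube([31, 32, 765]);
translate([0, 912, 0]) rotate([0, atan2(360, 675), 0]) cube([31, 32, 765]);
translate([834, 912, 0]) mirror([1, 0, 0]) rotate([0, atan2(360, 675), 0]) cube([31, 32, 765]);


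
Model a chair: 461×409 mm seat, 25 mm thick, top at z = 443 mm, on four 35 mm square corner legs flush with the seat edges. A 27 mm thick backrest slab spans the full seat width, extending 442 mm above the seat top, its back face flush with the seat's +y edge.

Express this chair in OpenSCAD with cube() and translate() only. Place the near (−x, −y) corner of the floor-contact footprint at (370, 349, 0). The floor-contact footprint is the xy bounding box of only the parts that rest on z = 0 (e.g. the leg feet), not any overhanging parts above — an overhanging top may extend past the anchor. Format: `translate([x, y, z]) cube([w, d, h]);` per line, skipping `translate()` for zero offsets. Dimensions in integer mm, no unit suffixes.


translate([370, 349, 418]) cube([461, 409, 25]);
translate([370, 349, 0]) cube([35, 35, 418]);
translate([796, 349, 0]) cube([35, 35, 418]);
translate([370, 723, 0]) cube([35, 35, 418]);
translate([796, 723, 0]) cube([35, 35, 418]);
translate([370, 731, 443]) cube([461, 27, 442]);


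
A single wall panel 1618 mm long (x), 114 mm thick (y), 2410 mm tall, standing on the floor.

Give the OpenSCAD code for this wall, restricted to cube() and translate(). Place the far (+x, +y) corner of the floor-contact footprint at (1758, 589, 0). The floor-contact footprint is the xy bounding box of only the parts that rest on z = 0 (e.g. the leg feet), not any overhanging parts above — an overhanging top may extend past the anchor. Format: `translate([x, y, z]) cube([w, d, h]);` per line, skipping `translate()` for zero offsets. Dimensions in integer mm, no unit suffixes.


translate([140, 475, 0]) cube([1618, 114, 2410]);


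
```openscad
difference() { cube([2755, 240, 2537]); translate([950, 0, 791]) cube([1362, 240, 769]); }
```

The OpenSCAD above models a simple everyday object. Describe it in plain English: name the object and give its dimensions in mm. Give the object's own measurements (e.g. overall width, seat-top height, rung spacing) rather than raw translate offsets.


A wall 2755 mm long (x), 240 mm thick (y), 2537 mm tall, with a rectangular window opening cut through it. The opening is 1362 mm wide and 769 mm tall; its sill is at z = 791 mm and its near (−x) edge is 950 mm from the wall's −x end. The opening passes through the full wall thickness.


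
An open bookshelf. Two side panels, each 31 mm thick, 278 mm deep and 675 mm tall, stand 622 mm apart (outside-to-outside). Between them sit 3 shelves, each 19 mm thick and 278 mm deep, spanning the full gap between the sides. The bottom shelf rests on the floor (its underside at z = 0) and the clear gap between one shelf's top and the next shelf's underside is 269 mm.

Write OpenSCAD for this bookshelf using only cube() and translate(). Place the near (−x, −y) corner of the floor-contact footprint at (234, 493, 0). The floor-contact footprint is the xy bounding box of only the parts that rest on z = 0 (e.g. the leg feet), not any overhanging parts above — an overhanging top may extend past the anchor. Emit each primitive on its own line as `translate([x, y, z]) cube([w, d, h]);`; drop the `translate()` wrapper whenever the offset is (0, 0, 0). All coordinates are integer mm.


translate([234, 493, 0]) cube([31, 278, 675]);
translate([825, 493, 0]) cube([31, 278, 675]);
translate([265, 493, 0]) cube([560, 278, 19]);
translate([265, 493, 288]) cube([560, 278, 19]);
translate([265, 493, 576]) cube([560, 278, 19]);


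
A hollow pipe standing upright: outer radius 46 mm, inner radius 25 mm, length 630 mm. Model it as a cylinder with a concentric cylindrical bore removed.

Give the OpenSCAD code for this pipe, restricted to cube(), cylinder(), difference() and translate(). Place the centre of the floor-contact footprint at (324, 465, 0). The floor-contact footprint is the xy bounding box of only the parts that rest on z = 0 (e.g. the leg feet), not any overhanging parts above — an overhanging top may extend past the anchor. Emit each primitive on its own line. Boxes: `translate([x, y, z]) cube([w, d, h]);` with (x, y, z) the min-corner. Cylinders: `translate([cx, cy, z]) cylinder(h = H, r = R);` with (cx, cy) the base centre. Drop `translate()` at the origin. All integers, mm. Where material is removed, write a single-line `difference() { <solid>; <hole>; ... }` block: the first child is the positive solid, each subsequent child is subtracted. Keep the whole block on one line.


difference() { translate([324, 465, 0]) cylinder(h = 630, r = 46); translate([324, 465, 0]) cylinder(h = 630, r = 25); }


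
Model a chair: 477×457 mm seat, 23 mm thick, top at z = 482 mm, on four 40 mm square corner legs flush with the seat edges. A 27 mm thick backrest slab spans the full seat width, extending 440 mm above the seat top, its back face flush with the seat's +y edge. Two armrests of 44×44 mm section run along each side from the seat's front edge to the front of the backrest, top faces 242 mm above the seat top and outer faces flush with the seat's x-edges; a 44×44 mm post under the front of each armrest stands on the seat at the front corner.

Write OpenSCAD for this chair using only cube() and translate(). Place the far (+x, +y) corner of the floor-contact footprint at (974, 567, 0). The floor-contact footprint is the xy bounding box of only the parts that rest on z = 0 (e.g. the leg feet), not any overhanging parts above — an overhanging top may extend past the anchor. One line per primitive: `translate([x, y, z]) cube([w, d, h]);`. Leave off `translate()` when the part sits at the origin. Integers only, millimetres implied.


translate([497, 110, 459]) cube([477, 457, 23]);
translate([497, 110, 0]) cube([40, 40, 459]);
translate([934, 110, 0]) cube([40, 40, 459]);
translate([497, 527, 0]) cube([40, 40, 459]);
translate([934, 527, 0]) cube([40, 40, 459]);
translate([497, 540, 482]) cube([477, 27, 440]);
translate([497, 110, 680]) cube([44, 430, 44]);
translate([930, 110, 680]) cube([44, 430, 44]);
translate([497, 110, 482]) cube([44, 44, 198]);
translate([930, 110, 482]) cube([44, 44, 198]);


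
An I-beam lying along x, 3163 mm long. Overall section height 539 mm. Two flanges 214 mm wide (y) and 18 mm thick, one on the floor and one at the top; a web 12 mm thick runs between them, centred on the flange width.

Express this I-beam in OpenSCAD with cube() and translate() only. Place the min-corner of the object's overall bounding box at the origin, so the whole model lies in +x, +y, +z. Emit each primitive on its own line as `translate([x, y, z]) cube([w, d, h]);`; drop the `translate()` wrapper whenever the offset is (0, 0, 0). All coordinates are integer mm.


cube([3163, 214, 18]);
translate([0, 101, 18]) cube([3163, 12, 503]);
translate([0, 0, 521]) cube([3163, 214, 18]);


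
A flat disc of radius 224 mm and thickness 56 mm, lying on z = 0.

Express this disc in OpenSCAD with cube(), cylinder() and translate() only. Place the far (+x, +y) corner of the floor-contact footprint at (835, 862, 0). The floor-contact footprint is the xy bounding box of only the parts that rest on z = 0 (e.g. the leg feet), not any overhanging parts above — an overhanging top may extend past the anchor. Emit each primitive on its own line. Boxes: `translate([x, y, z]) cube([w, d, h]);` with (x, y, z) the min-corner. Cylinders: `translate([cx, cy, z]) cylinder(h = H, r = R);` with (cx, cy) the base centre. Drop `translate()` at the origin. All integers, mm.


translate([611, 638, 0]) cylinder(h = 56, r = 224);


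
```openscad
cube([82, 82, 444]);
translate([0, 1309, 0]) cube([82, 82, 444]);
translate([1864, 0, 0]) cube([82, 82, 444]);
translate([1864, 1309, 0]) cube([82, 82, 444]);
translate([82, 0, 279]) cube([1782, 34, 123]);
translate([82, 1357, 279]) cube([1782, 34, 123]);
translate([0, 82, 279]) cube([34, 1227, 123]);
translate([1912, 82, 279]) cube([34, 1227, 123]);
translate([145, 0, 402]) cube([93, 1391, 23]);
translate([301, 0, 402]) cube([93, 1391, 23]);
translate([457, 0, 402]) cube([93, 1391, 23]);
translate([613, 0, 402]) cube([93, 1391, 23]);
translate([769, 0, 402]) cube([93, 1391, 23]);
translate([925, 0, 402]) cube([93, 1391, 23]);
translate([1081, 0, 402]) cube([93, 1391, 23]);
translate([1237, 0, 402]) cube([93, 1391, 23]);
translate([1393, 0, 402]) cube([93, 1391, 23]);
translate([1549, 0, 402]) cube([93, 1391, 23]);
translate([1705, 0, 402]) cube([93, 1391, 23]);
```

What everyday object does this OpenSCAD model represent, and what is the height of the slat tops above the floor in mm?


A bed frame. The slat-top height is 425 mm.

Four posts, four rails, and a row of slats — a bed frame. Slats sit on the rails at z = 279 + 123 = 402; with slat thickness 23, the top is 425 mm.


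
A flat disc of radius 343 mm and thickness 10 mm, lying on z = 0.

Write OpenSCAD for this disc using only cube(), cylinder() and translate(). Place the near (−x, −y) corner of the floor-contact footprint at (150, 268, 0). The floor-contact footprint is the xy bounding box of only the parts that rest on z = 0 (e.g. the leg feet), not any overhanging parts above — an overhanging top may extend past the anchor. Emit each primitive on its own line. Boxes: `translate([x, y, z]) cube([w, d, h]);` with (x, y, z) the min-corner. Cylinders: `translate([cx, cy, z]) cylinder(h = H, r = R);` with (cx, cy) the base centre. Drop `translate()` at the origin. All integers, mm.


translate([493, 611, 0]) cylinder(h = 10, r = 343);


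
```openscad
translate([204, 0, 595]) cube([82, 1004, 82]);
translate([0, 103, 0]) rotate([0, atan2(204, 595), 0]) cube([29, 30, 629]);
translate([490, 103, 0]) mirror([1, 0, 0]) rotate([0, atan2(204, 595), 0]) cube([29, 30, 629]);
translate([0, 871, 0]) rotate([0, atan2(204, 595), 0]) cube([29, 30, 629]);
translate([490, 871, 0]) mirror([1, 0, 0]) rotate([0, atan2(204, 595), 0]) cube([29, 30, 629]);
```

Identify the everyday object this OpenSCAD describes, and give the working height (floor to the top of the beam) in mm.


A sawhorse. The overall height is 677 mm.

A beam across two mirrored pairs of raked legs — a sawhorse. The beam's underside is at z = 595 (matching the legs' vertical rise in atan2(204, 595)) and the beam is 82 mm tall, so its top is at 595 + 82 = 677 mm. The raked legs top out at the beam's underside, so that is the highest point.


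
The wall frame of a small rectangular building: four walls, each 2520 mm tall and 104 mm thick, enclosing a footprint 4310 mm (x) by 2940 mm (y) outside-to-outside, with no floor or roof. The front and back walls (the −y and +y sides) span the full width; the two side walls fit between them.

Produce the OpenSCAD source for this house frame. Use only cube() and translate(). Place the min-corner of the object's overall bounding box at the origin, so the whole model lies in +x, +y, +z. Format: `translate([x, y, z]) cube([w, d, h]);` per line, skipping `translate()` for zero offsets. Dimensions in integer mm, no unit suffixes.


cube([4310, 104, 2520]);
translate([0, 2836, 0]) cube([4310, 104, 2520]);
translate([0, 104, 0]) cube([104, 2732, 2520]);
translate([4206, 104, 0]) cube([104, 2732, 2520]);


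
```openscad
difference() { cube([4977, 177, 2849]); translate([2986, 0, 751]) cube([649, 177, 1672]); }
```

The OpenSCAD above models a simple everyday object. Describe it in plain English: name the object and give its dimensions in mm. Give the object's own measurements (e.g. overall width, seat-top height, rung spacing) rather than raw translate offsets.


A wall 4977 mm long (x), 177 mm thick (y), 2849 mm tall, with a rectangular window opening cut through it. The opening is 649 mm wide and 1672 mm tall; its sill is at z = 751 mm and its near (−x) edge is 2986 mm from the wall's −x end. The opening passes through the full wall thickness.


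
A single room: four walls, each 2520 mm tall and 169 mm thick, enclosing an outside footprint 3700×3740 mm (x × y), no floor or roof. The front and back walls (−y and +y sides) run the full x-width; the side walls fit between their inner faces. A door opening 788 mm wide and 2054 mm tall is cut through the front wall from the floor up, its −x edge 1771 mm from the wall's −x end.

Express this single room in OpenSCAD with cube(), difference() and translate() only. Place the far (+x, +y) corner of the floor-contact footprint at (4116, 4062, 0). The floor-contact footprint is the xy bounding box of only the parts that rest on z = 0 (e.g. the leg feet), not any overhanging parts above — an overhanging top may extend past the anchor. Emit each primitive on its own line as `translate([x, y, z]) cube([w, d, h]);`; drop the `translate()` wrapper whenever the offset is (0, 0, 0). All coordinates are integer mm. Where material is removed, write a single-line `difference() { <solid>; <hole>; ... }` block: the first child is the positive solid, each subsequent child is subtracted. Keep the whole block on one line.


difference() { translate([416, 322, 0]) cube([3700, 169, 2520]); translate([2187, 322, 0]) cube([788, 169, 2054]); }
translate([416, 3893, 0]) cube([3700, 169, 2520]);
translate([416, 491, 0]) cube([169, 3402, 2520]);
translate([3947, 491, 0]) cube([169, 3402, 2520]);


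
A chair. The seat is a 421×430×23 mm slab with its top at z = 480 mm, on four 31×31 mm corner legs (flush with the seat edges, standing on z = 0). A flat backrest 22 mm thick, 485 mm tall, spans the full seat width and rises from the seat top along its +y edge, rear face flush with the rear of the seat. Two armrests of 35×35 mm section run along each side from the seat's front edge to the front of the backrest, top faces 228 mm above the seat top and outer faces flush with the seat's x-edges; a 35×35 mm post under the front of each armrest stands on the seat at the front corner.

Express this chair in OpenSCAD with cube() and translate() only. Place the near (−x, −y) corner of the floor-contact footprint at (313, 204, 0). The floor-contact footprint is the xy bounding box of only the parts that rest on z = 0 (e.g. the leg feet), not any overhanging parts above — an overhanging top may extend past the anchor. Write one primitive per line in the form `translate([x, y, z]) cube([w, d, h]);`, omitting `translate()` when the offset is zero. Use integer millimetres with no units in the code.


translate([313, 204, 457]) cube([421, 430, 23]);
translate([313, 204, 0]) cube([31, 31, 457]);
translate([703, 204, 0]) cube([31, 31, 457]);
translate([313, 603, 0]) cube([31, 31, 457]);
translate([703, 603, 0]) cube([31, 31, 457]);
translate([313, 612, 480]) cube([421, 22, 485]);
translate([313, 204, 673]) cube([35, 408, 35]);
translate([699, 204, 673]) cube([35, 408, 35]);
translate([313, 204, 480]) cube([35, 35, 193]);
translate([699, 204, 480]) cube([35, 35, 193]);


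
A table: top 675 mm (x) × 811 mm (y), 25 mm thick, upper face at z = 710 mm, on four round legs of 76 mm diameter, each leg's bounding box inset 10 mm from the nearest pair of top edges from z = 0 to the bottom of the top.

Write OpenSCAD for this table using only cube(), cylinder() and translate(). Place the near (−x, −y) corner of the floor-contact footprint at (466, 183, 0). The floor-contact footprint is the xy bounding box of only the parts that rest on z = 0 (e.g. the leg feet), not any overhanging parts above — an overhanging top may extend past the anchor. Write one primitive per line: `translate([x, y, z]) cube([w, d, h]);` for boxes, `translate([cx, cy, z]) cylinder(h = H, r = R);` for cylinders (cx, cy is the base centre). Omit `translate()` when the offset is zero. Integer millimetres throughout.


translate([456, 173, 685]) cube([675, 811, 25]);
translate([504, 221, 0]) cylinder(h = 685, r = 38);
translate([1083, 221, 0]) cylinder(h = 685, r = 38);
translate([504, 936, 0]) cylinder(h = 685, r = 38);
translate([1083, 936, 0]) cylinder(h = 685, r = 38);


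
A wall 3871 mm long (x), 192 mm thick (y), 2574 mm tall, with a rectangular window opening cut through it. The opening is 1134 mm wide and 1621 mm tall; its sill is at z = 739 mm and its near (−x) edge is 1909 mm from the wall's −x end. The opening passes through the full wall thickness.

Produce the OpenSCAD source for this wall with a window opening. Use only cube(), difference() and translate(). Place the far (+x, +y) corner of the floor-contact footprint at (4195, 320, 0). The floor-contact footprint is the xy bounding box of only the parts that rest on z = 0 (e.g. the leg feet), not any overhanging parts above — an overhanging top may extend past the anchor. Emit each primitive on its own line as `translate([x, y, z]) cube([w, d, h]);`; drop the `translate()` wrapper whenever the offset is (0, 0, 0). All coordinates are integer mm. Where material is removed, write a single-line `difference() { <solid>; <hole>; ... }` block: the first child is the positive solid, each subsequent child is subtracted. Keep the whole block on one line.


difference() { translate([324, 128, 0]) cube([3871, 192, 2574]); translate([2233, 128, 739]) cube([1134, 192, 1621]); }


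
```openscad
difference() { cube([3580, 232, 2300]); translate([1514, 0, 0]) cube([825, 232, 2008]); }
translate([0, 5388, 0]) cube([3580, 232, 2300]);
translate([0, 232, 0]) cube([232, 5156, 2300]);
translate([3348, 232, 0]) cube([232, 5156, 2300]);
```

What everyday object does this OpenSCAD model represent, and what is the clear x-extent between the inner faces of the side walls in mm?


A single room. The interior width is 3116 mm.

Four walls enclosing a rectangle with a door in the front wall — a room. Outside width 3580 minus two 232 mm walls gives 3116 mm.


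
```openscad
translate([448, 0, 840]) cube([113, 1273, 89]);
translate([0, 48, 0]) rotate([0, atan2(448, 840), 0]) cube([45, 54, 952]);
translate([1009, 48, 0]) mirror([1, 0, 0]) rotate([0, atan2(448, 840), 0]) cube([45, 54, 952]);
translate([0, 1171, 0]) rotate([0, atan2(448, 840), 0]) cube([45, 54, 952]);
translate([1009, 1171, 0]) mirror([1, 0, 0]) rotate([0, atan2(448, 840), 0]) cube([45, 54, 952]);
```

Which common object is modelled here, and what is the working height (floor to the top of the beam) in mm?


A sawhorse. The overall height is 929 mm.

A beam across two mirrored pairs of raked legs — a sawhorse. The beam's underside is at z = 840 (matching the legs' vertical rise in atan2(448, 840)) and the beam is 89 mm tall, so its top is at 840 + 89 = 929 mm. The raked legs top out at the beam's underside, so that is the highest point.


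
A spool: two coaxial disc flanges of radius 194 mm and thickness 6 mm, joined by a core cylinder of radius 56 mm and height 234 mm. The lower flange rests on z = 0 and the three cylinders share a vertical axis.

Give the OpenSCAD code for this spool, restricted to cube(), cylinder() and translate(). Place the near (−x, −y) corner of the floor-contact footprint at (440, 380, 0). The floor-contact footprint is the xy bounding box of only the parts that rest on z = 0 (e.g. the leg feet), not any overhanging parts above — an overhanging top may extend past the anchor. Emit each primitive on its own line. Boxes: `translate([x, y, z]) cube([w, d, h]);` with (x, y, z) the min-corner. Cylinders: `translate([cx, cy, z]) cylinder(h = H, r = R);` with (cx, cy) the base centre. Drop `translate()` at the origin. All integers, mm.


translate([634, 574, 0]) cylinder(h = 6, r = 194);
translate([634, 574, 6]) cylinder(h = 234, r = 56);
translate([634, 574, 240]) cylinder(h = 6, r = 194);


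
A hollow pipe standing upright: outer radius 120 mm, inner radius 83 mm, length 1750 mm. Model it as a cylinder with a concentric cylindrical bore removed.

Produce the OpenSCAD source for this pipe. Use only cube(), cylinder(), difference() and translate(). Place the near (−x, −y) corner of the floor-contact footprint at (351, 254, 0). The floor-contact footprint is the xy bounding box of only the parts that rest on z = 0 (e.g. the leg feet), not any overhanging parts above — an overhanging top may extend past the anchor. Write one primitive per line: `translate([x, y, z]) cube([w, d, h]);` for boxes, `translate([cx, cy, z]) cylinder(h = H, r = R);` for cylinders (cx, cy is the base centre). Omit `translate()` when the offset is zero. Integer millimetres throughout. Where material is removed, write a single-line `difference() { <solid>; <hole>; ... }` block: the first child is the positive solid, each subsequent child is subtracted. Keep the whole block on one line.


difference() { translate([471, 374, 0]) cylinder(h = 1750, r = 120); translate([471, 374, 0]) cylinder(h = 1750, r = 83); }


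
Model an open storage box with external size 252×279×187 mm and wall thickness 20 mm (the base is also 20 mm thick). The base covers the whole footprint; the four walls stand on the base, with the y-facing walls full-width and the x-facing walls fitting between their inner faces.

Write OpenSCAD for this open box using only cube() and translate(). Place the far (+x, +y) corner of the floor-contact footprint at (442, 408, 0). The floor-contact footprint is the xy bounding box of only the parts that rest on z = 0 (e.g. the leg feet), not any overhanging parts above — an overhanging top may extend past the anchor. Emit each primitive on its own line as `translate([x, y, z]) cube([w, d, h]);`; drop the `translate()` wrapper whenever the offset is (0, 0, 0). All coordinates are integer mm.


translate([190, 129, 0]) cube([252, 279, 20]);
translate([190, 129, 20]) cube([252, 20, 167]);
translate([190, 388, 20]) cube([252, 20, 167]);
translate([190, 149, 20]) cube([20, 239, 167]);
translate([422, 149, 20]) cube([20, 239, 167]);


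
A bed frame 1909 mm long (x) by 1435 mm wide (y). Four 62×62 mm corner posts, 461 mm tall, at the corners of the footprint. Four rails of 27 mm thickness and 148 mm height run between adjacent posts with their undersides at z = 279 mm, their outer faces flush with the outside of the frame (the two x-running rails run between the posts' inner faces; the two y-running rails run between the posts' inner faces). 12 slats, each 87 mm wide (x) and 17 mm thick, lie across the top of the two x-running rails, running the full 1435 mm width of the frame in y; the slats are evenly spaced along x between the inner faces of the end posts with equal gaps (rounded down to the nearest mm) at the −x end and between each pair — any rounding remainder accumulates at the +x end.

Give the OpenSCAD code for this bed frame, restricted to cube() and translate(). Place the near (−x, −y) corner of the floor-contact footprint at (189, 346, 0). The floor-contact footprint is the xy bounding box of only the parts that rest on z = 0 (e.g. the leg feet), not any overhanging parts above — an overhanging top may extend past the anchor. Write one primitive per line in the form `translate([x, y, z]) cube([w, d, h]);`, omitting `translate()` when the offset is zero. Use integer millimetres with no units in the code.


translate([189, 346, 0]) cube([62, 62, 461]);
translate([189, 1719, 0]) cube([62, 62, 461]);
translate([2036, 346, 0]) cube([62, 62, 461]);
translate([2036, 1719, 0]) cube([62, 62, 461]);
translate([251, 346, 279]) cube([1785, 27, 148]);
translate([251, 1754, 279]) cube([1785, 27, 148]);
translate([189, 408, 279]) cube([27, 1311, 148]);
translate([2071, 408, 279]) cube([27, 1311, 148]);
translate([308, 346, 427]) cube([87, 1435, 17]);
translate([452, 346, 427]) cube([87, 1435, 17]);
translate([596, 346, 427]) cube([87, 1435, 17]);
translate([740, 346, 427]) cube([87, 1435, 17]);
translate([884, 346, 427]) cube([87, 1435, 17]);
translate([1028, 346, 427]) cube([87, 1435, 17]);
translate([1172, 346, 427]) cube([87, 1435, 17]);
translate([1316, 346, 427]) cube([87, 1435, 17]);
translate([1460, 346, 427]) cube([87, 1435, 17]);
translate([1604, 346, 427]) cube([87, 1435, 17]);
translate([1748, 346, 427]) cube([87, 1435, 17]);
translate([1892, 346, 427]) cube([87, 1435, 17]);


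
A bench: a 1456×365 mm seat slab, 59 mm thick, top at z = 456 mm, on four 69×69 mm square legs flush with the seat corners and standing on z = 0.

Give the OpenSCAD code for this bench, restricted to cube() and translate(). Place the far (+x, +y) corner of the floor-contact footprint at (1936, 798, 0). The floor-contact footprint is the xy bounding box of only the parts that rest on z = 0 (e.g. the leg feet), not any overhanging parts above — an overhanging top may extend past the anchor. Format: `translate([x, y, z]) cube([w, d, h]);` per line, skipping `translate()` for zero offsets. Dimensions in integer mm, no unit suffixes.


// leg_h = 456 − 59 = 397
translate([480, 433, 397]) cube([1456, 365, 59]);
translate([480, 433, 0]) cube([69, 69, 397]);
translate([480, 729, 0]) cube([69, 69, 397]);
translate([1867, 433, 0]) cube([69, 69, 397]);
translate([1867, 729, 0]) cube([69, 69, 397]);


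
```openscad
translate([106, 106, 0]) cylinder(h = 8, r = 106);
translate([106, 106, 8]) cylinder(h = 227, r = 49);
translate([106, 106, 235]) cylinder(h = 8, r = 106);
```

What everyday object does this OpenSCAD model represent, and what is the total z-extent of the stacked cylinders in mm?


A spool. The overall height is 243 mm.

Three coaxial cylinders, large–small–large — a spool. Two 8 mm flanges and a 227 mm core give 8 + 227 + 8 = 243 mm.
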